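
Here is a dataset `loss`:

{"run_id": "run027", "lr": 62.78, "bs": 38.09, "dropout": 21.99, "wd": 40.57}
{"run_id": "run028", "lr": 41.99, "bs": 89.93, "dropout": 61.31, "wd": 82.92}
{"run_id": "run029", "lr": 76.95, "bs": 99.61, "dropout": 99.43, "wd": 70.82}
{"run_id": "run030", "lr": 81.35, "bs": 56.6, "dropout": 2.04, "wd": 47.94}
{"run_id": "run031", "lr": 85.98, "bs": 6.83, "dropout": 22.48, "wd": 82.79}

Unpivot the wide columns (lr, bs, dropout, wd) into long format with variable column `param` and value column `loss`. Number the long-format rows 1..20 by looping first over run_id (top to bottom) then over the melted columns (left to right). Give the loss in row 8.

20 rows total (5 × 4). Row 8: index ⌊(8-1)/4⌋ = 1 into run_id → run028; (8-1) mod 4 = 3 into the melted columns → wd.
So row 8 is (run028, wd, 82.92); loss = 82.92.

82.92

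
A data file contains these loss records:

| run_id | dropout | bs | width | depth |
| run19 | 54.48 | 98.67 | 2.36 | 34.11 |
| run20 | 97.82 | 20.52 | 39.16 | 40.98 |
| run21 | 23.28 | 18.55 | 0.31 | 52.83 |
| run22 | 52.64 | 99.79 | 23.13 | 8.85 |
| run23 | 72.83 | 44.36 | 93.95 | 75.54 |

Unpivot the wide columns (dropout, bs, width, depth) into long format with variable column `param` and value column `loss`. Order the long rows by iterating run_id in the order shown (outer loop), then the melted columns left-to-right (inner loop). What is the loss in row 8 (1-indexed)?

20 rows total (5 × 4). Row 8: index ⌊(8-1)/4⌋ = 1 into run_id → run20; (8-1) mod 4 = 3 into the melted columns → depth.
So row 8 is (run20, depth, 40.98); loss = 40.98.

40.98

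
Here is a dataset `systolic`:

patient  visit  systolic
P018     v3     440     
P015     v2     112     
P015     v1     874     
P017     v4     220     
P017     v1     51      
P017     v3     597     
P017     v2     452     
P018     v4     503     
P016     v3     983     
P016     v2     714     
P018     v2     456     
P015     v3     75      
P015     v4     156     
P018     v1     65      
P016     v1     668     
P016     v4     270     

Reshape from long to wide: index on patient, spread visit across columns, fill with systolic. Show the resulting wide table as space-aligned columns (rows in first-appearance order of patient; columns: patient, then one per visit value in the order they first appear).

Columns: patient plus the 4 distinct visit values (v3, v2, v1, v4).
For example, row P018 column v3 takes systolic=440 from the long row (P018, v3).

patient  v3   v2   v1   v4 
P018     440  456  65   503
P015     75   112  874  156
P017     597  452  51   220
P016     983  714  668  270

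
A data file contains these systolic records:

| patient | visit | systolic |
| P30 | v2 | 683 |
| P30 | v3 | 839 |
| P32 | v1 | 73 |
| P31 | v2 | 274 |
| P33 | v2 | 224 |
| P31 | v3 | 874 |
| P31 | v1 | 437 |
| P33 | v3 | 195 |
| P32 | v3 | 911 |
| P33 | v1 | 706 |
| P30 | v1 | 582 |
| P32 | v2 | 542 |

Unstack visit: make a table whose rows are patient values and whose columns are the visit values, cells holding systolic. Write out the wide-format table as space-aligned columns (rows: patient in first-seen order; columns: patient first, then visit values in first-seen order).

Columns: patient plus the 3 distinct visit values (v2, v3, v1).
For example, row P30 column v2 takes systolic=683 from the long row (P30, v2).

patient  v2   v3   v1 
P30      683  839  582
P32      542  911  73 
P31      274  874  437
P33      224  195  706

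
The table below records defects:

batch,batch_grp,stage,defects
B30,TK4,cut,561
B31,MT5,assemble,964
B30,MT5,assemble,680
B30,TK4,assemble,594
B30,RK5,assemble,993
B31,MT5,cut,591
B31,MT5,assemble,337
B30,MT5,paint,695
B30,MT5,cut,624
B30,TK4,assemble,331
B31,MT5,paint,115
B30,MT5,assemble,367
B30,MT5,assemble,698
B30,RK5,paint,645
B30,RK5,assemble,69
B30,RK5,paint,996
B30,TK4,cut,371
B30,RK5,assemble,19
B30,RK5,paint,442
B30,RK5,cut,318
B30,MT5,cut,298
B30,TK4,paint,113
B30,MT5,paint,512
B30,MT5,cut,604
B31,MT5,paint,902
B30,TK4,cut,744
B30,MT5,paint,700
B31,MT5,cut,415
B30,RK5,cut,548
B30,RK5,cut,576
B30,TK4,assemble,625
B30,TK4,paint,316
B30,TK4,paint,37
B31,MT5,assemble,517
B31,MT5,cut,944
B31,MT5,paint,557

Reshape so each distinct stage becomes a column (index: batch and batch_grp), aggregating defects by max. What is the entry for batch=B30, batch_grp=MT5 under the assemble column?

698

Rows with batch=B30, batch_grp=MT5 and stage=assemble: defects values are 680, 367, 698.
max(680, 367, 698) = 698.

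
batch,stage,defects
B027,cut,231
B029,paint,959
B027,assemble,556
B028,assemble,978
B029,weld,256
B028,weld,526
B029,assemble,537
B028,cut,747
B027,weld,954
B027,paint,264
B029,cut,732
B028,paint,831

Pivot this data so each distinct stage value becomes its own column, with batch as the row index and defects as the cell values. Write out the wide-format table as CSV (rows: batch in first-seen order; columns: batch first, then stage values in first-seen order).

batch,cut,paint,assemble,weld
B027,231,264,556,954
B029,732,959,537,256
B028,747,831,978,526

Columns: batch plus the 4 distinct stage values (cut, paint, assemble, weld).
For example, row B027 column cut takes defects=231 from the long row (B027, cut).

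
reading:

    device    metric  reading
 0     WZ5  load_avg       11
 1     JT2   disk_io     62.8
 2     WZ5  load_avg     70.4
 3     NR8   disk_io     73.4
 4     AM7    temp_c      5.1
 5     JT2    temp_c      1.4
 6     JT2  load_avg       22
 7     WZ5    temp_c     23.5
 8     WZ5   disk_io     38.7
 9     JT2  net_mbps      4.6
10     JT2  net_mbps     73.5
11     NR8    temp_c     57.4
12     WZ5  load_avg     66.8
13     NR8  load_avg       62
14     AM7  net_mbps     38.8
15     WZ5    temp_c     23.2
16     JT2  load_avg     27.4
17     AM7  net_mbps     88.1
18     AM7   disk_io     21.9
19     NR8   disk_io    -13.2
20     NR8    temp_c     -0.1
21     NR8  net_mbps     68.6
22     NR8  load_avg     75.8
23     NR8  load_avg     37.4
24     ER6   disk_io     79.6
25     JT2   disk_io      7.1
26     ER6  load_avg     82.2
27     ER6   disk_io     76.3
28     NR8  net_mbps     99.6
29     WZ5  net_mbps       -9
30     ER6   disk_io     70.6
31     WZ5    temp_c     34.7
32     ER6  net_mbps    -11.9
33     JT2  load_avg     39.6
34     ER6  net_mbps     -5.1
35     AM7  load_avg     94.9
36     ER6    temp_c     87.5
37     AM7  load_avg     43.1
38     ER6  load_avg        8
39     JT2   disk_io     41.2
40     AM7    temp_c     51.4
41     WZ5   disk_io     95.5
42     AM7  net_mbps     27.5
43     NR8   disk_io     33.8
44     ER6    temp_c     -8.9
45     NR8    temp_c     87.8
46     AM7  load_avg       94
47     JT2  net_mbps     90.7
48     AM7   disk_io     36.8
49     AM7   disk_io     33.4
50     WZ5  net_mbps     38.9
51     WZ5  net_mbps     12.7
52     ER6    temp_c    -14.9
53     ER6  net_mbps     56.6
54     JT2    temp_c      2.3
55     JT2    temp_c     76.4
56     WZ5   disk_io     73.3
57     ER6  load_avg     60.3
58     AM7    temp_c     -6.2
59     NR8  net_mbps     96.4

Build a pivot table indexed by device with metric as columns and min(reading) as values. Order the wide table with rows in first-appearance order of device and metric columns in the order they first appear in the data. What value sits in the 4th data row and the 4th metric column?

27.5

With rows in first-appearance order of device, row 4 is device=AM7. metric columns in first-appearance order: load_avg, disk_io, temp_c, net_mbps; column 4 is net_mbps.
Long rows with device=AM7, metric=net_mbps: min(38.8, 88.1, 27.5) = 27.5.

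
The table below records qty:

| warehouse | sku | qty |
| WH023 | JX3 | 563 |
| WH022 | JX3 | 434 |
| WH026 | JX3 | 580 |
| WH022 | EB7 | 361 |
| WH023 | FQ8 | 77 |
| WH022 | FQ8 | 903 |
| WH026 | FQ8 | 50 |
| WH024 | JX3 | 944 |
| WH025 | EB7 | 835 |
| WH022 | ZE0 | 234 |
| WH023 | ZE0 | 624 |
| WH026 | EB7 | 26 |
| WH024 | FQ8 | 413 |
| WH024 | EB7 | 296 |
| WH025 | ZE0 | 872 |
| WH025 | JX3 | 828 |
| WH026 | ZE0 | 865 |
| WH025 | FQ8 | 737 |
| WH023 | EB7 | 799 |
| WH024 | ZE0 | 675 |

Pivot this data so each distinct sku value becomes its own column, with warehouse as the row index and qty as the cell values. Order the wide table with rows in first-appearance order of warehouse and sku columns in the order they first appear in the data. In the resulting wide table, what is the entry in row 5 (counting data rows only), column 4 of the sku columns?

872

With rows in first-appearance order of warehouse, row 5 is warehouse=WH025. sku columns in first-appearance order: JX3, EB7, FQ8, ZE0; column 4 is ZE0.
Long rows with warehouse=WH025, sku=ZE0: qty = 872.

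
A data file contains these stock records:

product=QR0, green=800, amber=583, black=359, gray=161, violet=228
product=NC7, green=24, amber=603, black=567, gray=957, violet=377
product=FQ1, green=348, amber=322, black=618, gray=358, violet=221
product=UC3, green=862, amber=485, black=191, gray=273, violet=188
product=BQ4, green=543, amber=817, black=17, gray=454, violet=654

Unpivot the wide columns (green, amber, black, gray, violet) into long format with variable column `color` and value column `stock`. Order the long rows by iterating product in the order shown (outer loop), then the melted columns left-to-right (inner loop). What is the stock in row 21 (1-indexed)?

543

25 rows total (5 × 5). Row 21: index ⌊(21-1)/5⌋ = 4 into product → BQ4; (21-1) mod 5 = 0 into the melted columns → green.
So row 21 is (BQ4, green, 543); stock = 543.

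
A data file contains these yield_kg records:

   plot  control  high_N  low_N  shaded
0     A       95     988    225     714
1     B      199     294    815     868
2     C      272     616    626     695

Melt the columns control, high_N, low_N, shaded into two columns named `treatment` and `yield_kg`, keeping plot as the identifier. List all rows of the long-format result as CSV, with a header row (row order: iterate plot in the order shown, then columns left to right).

Each (plot, column) pair becomes one row: 3 × 4 = 12 rows.
For example, (A, control) → yield_kg=95.

plot,treatment,yield_kg
A,control,95
A,high_N,988
A,low_N,225
A,shaded,714
B,control,199
B,high_N,294
B,low_N,815
B,shaded,868
C,control,272
C,high_N,616
C,low_N,626
C,shaded,695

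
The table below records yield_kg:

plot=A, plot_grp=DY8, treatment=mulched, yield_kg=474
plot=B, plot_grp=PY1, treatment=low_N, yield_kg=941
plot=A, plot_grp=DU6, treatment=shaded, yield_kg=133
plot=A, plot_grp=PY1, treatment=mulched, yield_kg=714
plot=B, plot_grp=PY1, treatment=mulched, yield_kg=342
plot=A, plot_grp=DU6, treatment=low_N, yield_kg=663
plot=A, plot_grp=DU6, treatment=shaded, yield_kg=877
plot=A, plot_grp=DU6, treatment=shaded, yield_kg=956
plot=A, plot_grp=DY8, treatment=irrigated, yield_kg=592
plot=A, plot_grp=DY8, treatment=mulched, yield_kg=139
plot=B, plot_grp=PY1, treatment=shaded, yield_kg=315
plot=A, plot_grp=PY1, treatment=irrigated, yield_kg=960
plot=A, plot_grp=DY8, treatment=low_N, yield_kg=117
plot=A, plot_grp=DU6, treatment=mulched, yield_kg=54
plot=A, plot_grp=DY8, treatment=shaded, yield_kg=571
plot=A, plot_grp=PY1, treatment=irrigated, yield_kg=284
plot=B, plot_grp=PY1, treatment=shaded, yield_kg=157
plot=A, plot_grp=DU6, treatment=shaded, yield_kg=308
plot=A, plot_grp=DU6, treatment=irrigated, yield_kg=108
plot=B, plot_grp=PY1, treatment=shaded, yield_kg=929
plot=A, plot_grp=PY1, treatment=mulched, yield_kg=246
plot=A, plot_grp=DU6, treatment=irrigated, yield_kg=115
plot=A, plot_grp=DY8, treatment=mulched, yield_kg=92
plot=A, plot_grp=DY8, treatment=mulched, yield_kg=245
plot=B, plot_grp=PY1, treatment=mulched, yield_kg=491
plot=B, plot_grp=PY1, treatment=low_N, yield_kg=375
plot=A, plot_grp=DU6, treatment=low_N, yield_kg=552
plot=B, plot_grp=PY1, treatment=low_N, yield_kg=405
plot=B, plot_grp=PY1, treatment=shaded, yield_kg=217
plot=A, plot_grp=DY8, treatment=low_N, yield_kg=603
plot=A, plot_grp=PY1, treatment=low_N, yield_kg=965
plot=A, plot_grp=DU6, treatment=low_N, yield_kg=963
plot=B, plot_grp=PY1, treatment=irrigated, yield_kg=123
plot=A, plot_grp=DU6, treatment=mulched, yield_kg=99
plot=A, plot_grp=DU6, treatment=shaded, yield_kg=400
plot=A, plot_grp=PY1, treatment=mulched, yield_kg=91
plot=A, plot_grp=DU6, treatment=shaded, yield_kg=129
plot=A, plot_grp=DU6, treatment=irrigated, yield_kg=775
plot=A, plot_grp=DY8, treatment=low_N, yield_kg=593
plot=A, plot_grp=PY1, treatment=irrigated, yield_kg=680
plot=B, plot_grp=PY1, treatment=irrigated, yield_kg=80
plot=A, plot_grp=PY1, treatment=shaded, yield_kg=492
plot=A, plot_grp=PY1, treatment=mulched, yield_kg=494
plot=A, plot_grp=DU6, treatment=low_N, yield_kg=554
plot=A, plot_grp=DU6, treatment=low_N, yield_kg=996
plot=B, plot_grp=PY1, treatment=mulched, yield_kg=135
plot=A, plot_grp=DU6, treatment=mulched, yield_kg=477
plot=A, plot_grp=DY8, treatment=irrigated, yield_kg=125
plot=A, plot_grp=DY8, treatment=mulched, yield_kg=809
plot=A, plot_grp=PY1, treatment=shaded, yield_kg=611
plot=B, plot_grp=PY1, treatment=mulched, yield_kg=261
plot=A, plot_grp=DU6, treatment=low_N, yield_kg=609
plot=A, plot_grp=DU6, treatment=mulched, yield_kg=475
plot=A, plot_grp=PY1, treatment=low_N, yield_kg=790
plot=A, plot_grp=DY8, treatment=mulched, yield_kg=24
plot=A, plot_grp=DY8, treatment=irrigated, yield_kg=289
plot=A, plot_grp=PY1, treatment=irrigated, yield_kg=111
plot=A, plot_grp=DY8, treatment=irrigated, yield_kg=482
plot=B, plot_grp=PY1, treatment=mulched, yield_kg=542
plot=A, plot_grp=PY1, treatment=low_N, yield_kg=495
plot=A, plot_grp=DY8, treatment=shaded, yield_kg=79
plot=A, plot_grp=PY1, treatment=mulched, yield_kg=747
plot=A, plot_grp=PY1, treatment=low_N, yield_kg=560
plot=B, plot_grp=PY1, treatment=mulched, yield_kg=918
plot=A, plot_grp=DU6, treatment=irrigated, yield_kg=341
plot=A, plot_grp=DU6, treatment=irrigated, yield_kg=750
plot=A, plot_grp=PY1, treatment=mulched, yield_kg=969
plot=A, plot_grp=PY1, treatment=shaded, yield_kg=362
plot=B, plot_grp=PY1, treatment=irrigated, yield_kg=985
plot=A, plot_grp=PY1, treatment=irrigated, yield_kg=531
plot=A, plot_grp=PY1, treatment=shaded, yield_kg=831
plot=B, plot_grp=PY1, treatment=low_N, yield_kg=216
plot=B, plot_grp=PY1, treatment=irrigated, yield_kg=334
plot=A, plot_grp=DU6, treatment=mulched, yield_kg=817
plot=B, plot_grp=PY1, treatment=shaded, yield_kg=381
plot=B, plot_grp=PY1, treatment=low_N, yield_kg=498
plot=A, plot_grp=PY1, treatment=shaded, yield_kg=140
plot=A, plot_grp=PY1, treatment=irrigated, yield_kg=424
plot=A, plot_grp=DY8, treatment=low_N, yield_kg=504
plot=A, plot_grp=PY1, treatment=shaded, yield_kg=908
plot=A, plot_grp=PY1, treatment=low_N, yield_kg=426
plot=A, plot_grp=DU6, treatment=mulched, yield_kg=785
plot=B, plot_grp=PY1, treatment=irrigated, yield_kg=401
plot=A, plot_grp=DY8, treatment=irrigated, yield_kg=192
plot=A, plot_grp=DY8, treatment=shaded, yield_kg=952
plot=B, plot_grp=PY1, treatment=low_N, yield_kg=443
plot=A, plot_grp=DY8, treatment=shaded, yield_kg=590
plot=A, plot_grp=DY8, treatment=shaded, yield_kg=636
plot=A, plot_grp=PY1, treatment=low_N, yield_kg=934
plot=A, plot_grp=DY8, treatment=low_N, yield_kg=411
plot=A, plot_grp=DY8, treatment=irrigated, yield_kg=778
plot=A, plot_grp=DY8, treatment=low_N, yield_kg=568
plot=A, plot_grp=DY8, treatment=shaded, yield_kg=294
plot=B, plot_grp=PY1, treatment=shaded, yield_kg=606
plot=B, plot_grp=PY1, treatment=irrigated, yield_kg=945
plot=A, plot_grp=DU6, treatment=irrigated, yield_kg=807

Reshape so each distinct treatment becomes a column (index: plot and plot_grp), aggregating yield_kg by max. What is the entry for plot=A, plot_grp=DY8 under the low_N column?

603

Rows with plot=A, plot_grp=DY8 and treatment=low_N: yield_kg values are 117, 603, 593, 504, 411, 568.
max(117, 603, 593, 504, 411, 568) = 603.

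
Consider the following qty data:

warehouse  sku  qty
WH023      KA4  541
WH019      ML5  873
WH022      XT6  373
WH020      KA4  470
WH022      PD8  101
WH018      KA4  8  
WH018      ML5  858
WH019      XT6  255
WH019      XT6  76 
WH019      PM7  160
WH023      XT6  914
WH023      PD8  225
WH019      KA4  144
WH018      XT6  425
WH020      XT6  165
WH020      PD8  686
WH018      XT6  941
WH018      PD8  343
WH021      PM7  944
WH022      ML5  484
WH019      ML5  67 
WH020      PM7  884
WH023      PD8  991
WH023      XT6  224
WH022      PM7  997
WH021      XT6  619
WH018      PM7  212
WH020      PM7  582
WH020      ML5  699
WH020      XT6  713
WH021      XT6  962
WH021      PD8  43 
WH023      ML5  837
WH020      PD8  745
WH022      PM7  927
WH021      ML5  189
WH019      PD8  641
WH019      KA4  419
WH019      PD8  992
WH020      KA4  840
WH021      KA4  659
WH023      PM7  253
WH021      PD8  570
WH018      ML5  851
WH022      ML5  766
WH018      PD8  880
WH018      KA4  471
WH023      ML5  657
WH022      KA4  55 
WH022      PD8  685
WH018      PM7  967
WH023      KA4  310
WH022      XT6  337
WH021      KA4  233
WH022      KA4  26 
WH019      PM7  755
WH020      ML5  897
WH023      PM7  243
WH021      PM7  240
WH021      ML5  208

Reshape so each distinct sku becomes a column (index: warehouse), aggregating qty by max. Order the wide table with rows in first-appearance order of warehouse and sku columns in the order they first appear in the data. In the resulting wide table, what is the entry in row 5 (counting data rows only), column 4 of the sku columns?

With rows in first-appearance order of warehouse, row 5 is warehouse=WH018. sku columns in first-appearance order: KA4, ML5, XT6, PD8, PM7; column 4 is PD8.
Long rows with warehouse=WH018, sku=PD8: max(343, 880) = 880.

880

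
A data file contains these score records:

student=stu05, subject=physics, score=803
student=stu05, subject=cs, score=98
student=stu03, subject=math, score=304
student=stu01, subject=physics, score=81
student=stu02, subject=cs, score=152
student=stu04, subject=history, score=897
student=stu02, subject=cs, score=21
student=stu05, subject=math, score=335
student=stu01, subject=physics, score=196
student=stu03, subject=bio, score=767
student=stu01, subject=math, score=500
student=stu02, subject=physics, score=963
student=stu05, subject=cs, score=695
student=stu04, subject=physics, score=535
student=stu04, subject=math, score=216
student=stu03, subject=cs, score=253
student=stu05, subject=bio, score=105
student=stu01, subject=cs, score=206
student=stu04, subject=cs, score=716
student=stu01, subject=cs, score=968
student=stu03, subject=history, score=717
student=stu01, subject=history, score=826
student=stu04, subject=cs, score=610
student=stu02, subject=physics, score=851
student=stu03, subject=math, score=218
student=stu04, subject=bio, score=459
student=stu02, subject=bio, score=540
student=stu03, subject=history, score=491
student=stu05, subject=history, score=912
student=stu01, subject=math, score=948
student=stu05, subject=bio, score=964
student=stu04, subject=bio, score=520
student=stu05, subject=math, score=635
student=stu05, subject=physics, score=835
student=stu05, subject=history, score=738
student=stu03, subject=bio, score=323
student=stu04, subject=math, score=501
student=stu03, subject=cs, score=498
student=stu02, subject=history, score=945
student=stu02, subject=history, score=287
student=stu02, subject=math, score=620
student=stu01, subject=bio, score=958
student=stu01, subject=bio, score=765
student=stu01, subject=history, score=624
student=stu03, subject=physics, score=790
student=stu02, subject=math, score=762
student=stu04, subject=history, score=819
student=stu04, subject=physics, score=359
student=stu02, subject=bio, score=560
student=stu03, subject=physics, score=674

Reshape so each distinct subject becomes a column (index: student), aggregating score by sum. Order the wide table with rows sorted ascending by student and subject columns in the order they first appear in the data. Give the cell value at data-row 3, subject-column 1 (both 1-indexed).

1464

With rows sorted ascending by student, row 3 is student=stu03. subject columns in first-appearance order: physics, cs, math, history, bio; column 1 is physics.
Long rows with student=stu03, subject=physics: 790 + 674 = 1464.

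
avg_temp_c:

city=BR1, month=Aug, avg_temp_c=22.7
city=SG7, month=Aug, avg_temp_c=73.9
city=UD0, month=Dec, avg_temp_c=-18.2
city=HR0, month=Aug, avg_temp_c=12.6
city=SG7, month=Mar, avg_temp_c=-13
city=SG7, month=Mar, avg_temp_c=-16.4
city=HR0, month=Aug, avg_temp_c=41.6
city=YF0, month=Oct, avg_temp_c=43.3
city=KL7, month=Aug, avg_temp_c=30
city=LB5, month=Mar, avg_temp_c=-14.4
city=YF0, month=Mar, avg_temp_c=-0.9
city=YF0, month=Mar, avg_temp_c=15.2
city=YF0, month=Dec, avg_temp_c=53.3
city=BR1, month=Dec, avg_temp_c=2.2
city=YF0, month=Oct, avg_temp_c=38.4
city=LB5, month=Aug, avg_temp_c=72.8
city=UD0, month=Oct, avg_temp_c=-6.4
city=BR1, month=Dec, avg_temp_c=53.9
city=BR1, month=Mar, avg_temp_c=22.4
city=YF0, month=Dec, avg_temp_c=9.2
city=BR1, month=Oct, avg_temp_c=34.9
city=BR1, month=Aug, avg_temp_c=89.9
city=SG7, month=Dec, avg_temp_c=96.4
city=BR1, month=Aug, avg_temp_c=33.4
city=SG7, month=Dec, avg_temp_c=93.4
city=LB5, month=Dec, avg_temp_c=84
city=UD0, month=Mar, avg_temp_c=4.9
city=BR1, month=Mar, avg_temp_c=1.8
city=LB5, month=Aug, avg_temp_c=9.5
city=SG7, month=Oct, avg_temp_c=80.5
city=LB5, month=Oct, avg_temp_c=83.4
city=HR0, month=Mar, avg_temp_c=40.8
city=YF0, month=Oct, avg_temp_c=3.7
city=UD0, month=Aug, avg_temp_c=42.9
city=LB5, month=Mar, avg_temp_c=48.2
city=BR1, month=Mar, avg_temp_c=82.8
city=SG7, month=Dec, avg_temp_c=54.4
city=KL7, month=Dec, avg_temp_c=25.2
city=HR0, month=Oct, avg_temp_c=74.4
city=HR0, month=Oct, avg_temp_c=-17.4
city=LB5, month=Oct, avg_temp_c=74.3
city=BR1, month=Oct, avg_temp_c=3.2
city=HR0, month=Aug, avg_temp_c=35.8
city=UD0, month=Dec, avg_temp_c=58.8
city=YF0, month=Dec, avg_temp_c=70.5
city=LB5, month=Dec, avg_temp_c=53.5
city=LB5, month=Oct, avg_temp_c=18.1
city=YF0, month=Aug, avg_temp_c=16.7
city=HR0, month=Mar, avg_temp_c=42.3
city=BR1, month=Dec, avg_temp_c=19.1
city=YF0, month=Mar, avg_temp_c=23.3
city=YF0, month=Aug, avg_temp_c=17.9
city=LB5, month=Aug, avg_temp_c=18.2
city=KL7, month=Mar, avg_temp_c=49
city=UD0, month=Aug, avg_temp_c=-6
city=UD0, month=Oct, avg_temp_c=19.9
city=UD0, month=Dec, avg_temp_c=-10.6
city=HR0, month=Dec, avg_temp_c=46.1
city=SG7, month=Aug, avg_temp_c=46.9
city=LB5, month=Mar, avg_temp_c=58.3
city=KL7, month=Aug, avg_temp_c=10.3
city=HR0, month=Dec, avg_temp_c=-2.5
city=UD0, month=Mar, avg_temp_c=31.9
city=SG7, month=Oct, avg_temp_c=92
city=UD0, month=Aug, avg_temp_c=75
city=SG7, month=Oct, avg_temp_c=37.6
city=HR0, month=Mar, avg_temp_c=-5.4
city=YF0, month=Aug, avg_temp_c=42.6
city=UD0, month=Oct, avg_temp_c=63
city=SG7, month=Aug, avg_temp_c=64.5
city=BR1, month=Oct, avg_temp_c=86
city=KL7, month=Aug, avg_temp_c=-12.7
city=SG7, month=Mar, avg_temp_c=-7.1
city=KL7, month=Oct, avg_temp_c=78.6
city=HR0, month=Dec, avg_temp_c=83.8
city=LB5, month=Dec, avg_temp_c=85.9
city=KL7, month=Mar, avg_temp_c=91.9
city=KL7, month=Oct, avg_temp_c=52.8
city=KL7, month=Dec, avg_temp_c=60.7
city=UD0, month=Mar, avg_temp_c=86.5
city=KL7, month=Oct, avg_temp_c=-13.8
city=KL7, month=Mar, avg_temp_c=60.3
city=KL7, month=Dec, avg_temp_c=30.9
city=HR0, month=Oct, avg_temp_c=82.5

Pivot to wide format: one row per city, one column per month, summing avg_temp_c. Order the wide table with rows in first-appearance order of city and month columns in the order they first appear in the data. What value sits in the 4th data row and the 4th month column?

With rows in first-appearance order of city, row 4 is city=HR0. month columns in first-appearance order: Aug, Dec, Mar, Oct; column 4 is Oct.
Long rows with city=HR0, month=Oct: 74.4 + -17.4 + 82.5 = 139.5.

139.5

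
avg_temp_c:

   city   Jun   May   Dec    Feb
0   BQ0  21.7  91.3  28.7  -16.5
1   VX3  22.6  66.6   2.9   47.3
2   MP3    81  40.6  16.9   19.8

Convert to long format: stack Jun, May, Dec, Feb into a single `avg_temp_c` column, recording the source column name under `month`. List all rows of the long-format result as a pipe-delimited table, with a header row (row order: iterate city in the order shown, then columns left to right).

Each (city, column) pair becomes one row: 3 × 4 = 12 rows.
For example, (BQ0, Jun) → avg_temp_c=21.7.

| city | month | avg_temp_c |
| BQ0 | Jun | 21.7 |
| BQ0 | May | 91.3 |
| BQ0 | Dec | 28.7 |
| BQ0 | Feb | -16.5 |
| VX3 | Jun | 22.6 |
| VX3 | May | 66.6 |
| VX3 | Dec | 2.9 |
| VX3 | Feb | 47.3 |
| MP3 | Jun | 81 |
| MP3 | May | 40.6 |
| MP3 | Dec | 16.9 |
| MP3 | Feb | 19.8 |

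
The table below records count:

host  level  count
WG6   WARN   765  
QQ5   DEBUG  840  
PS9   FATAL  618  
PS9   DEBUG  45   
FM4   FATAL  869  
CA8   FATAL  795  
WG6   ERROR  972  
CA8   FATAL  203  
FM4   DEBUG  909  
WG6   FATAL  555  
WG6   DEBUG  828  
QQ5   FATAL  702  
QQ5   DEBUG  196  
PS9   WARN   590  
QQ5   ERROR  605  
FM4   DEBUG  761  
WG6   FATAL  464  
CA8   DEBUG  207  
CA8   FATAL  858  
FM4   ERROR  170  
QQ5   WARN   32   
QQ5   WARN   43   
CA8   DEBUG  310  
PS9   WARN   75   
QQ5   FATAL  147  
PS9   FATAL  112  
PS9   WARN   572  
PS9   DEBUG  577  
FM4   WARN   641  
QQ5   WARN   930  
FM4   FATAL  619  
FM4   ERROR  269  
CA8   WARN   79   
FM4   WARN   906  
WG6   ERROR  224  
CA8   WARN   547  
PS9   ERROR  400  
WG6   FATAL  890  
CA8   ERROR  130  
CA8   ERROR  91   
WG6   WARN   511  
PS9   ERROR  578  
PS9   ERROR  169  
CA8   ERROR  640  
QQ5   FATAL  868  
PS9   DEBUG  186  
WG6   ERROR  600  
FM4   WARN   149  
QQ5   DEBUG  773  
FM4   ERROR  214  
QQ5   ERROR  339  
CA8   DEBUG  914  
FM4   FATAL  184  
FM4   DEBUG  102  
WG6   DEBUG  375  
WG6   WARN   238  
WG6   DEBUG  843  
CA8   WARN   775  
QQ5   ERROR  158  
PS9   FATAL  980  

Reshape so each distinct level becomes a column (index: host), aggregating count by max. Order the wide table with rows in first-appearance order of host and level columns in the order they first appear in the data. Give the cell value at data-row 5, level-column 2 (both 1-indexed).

With rows in first-appearance order of host, row 5 is host=CA8. level columns in first-appearance order: WARN, DEBUG, FATAL, ERROR; column 2 is DEBUG.
Long rows with host=CA8, level=DEBUG: max(207, 310, 914) = 914.

914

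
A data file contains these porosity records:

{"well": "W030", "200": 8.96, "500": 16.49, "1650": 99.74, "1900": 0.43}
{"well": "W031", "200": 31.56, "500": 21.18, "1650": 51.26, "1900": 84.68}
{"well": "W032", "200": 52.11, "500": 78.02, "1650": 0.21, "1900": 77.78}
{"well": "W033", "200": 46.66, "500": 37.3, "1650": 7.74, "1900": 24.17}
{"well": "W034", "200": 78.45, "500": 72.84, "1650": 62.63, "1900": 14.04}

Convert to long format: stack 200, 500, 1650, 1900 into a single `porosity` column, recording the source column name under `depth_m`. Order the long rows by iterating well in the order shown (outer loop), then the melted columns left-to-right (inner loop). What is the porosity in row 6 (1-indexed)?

21.18

20 rows total (5 × 4). Row 6: index ⌊(6-1)/4⌋ = 1 into well → W031; (6-1) mod 4 = 1 into the melted columns → 500.
So row 6 is (W031, 500, 21.18); porosity = 21.18.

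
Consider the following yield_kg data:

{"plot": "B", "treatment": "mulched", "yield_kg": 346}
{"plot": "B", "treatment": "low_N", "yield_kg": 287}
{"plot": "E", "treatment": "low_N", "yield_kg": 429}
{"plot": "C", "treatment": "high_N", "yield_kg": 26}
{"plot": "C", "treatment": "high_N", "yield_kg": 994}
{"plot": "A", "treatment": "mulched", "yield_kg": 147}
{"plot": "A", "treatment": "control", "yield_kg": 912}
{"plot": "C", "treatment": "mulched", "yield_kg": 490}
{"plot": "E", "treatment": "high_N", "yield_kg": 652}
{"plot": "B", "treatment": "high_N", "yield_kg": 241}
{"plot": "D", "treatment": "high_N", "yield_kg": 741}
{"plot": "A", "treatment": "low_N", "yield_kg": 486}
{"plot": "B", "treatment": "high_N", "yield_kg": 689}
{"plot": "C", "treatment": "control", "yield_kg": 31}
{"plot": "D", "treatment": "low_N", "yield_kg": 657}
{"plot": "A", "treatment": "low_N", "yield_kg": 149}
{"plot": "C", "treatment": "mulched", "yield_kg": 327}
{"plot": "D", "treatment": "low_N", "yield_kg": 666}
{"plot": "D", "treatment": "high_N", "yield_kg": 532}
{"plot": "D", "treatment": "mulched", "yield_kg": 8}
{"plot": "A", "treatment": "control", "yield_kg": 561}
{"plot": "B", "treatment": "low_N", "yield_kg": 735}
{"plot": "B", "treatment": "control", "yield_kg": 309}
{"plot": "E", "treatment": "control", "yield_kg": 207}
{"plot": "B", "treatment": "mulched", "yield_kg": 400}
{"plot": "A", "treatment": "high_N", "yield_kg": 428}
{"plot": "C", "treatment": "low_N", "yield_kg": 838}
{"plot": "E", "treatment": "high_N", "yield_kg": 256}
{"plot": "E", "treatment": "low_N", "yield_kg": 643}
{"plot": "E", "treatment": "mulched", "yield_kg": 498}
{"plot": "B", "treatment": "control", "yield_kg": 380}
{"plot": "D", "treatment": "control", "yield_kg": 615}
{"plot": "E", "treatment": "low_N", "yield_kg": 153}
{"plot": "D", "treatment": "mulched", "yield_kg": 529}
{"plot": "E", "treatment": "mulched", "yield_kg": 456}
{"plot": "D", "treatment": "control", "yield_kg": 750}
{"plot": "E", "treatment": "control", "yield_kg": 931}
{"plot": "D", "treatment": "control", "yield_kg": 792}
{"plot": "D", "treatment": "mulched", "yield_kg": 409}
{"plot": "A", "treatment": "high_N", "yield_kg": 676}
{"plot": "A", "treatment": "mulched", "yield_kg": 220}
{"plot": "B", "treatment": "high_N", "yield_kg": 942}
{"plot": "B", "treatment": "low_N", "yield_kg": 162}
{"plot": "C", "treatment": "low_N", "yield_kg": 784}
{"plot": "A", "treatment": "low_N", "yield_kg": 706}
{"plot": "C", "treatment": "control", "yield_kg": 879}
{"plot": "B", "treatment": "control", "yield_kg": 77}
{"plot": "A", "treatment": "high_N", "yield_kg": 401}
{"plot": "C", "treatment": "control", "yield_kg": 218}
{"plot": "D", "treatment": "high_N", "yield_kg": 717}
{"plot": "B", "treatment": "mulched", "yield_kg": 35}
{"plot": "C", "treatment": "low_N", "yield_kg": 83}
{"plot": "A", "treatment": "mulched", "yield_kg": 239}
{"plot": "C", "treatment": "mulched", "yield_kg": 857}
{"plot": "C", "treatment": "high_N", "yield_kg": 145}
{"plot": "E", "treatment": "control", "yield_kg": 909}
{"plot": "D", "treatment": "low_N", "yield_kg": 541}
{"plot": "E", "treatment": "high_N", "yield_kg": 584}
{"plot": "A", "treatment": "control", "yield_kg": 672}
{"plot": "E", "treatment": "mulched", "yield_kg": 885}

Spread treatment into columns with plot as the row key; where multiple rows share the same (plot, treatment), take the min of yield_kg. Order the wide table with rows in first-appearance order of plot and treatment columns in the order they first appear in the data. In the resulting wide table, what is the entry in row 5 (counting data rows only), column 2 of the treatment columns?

With rows in first-appearance order of plot, row 5 is plot=D. treatment columns in first-appearance order: mulched, low_N, high_N, control; column 2 is low_N.
Long rows with plot=D, treatment=low_N: min(657, 666, 541) = 541.

541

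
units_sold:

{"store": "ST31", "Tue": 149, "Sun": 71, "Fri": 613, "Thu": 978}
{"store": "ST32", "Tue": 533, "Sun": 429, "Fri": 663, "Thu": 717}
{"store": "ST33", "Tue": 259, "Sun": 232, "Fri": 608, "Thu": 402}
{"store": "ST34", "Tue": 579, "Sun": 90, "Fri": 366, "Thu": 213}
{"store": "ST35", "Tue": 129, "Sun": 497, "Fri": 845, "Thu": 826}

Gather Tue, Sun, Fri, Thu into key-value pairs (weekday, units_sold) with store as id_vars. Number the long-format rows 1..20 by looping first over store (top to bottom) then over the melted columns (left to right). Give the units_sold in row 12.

20 rows total (5 × 4). Row 12: index ⌊(12-1)/4⌋ = 2 into store → ST33; (12-1) mod 4 = 3 into the melted columns → Thu.
So row 12 is (ST33, Thu, 402); units_sold = 402.

402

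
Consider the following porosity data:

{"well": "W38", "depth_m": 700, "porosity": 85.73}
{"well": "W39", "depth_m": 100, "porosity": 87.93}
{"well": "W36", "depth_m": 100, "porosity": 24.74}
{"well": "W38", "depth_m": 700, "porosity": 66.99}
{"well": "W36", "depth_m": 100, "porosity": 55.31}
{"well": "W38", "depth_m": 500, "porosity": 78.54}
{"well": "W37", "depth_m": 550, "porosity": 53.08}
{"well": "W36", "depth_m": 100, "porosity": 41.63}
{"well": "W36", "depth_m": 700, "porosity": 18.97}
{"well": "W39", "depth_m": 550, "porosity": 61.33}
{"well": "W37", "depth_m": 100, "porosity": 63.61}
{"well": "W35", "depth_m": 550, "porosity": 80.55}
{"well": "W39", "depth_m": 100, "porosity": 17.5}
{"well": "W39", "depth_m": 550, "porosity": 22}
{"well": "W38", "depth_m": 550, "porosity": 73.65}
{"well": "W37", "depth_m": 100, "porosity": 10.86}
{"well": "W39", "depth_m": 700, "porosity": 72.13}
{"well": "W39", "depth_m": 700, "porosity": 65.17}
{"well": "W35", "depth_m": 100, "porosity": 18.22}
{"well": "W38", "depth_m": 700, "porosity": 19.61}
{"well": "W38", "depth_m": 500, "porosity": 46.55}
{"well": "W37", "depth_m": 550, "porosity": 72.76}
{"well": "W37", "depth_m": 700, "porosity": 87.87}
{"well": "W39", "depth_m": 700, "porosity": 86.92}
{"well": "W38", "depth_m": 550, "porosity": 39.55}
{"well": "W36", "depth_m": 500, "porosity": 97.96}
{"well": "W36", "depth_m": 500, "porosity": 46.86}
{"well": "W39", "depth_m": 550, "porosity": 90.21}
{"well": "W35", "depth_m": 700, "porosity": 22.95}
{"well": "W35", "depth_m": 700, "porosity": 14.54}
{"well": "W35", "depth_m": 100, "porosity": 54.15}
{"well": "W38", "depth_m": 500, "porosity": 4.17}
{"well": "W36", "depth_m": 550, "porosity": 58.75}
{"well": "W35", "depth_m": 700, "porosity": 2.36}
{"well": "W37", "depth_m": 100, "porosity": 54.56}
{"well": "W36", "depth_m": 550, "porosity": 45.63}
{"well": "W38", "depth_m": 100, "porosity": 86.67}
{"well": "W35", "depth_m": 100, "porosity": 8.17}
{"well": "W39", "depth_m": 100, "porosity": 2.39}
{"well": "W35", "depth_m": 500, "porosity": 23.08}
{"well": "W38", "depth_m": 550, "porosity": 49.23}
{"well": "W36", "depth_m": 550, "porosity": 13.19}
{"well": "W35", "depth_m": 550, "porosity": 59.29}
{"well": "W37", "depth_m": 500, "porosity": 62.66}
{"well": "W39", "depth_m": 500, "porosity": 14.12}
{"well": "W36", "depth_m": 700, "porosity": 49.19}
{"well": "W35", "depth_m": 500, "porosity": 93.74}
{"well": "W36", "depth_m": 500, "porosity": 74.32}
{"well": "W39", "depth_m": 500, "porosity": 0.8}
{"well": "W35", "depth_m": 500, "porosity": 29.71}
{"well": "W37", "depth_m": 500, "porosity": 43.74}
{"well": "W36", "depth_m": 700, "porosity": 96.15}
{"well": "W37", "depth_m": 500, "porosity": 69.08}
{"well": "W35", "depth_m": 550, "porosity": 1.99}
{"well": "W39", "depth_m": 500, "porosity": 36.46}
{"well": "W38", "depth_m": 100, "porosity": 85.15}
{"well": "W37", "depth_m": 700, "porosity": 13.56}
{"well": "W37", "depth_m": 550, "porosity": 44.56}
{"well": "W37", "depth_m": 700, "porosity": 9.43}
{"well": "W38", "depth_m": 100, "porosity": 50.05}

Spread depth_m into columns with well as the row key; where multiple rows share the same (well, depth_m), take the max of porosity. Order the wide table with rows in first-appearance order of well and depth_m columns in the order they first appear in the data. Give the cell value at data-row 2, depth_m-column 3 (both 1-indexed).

36.46

With rows in first-appearance order of well, row 2 is well=W39. depth_m columns in first-appearance order: 700, 100, 500, 550; column 3 is 500.
Long rows with well=W39, depth_m=500: max(14.12, 0.8, 36.46) = 36.46.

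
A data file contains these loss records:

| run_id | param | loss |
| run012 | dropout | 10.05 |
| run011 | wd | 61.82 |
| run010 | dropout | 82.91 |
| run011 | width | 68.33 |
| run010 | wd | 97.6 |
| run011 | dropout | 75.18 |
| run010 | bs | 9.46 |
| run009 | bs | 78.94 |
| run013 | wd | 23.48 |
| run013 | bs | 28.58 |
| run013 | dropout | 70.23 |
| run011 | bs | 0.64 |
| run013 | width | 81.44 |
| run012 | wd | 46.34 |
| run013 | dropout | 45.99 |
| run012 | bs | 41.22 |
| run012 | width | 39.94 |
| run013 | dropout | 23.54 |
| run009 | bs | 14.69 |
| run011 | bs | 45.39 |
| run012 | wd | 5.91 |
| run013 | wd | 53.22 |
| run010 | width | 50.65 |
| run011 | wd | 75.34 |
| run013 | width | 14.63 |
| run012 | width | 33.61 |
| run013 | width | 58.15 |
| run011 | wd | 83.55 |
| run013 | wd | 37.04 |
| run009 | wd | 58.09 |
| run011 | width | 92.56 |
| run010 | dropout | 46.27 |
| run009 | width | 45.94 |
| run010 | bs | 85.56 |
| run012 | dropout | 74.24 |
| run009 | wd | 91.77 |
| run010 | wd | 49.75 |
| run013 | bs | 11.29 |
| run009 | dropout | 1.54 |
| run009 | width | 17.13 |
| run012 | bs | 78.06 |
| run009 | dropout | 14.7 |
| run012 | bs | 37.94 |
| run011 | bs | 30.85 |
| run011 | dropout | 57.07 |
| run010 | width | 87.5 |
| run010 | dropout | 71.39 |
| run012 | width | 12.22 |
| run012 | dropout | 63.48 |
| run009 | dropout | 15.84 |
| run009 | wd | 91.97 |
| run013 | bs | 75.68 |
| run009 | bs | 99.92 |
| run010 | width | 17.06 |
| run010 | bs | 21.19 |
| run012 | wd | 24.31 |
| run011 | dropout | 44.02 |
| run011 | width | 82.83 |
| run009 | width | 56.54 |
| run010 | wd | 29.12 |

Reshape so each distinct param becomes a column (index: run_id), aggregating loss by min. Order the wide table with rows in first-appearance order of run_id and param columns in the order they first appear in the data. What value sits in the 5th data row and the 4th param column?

With rows in first-appearance order of run_id, row 5 is run_id=run013. param columns in first-appearance order: dropout, wd, width, bs; column 4 is bs.
Long rows with run_id=run013, param=bs: min(28.58, 11.29, 75.68) = 11.29.

11.29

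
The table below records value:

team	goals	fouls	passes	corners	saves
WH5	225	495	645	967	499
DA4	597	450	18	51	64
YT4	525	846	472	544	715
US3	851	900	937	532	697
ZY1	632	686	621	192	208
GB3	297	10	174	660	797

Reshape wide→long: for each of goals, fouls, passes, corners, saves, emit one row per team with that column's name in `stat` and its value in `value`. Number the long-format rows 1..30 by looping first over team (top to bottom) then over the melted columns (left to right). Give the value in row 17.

900

30 rows total (6 × 5). Row 17: index ⌊(17-1)/5⌋ = 3 into team → US3; (17-1) mod 5 = 1 into the melted columns → fouls.
So row 17 is (US3, fouls, 900); value = 900.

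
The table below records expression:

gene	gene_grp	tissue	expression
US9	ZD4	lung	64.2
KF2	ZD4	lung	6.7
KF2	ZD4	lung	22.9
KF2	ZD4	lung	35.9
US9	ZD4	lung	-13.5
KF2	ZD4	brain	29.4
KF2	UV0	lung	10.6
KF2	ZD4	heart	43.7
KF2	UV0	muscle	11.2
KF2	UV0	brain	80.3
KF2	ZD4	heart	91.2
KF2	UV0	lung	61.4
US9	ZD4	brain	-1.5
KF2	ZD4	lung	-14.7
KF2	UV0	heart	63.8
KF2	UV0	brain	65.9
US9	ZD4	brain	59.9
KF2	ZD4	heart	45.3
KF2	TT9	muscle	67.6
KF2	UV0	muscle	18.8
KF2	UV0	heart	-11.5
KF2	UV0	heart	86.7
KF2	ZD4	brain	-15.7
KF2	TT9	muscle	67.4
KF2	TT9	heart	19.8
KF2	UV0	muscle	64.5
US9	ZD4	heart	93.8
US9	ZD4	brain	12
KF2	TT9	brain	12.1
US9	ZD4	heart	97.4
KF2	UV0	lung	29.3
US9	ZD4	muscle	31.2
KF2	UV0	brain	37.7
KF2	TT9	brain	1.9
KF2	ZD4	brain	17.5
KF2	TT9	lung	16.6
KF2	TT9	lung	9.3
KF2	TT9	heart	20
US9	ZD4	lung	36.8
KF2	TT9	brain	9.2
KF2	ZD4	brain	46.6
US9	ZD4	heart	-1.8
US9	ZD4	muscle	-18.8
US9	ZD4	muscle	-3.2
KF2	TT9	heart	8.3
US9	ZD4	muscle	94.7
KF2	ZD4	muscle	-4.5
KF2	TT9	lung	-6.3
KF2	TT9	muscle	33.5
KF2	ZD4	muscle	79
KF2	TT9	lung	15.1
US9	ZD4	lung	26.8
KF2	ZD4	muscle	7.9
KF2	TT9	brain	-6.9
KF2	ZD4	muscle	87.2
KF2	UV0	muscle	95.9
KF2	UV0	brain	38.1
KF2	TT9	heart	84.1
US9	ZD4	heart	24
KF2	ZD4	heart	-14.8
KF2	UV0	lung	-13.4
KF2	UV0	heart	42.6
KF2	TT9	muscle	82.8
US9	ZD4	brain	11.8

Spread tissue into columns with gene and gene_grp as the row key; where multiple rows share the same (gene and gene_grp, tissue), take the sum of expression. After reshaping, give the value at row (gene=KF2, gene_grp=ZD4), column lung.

50.8

Rows with gene=KF2, gene_grp=ZD4 and tissue=lung: expression values are 6.7, 22.9, 35.9, -14.7.
6.7 + 22.9 + 35.9 + -14.7 = 50.8.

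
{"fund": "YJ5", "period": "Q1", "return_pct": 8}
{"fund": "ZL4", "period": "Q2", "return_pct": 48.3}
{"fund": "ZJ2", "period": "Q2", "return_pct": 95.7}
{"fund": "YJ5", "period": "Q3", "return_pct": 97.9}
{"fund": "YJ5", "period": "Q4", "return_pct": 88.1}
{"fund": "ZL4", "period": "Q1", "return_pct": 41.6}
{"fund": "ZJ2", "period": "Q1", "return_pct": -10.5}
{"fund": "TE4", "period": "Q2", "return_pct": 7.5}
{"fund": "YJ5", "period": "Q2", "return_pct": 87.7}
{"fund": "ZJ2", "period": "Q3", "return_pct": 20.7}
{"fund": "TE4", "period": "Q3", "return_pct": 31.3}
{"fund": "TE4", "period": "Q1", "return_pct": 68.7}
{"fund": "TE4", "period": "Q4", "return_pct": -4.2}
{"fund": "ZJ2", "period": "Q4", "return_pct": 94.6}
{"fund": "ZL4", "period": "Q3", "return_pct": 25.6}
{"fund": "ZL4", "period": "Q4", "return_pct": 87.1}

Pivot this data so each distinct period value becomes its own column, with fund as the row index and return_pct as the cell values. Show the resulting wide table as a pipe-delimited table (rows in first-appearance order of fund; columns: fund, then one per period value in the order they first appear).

Columns: fund plus the 4 distinct period values (Q1, Q2, Q3, Q4).
For example, row YJ5 column Q1 takes return_pct=8 from the long row (YJ5, Q1).

| fund | Q1 | Q2 | Q3 | Q4 |
| YJ5 | 8 | 87.7 | 97.9 | 88.1 |
| ZL4 | 41.6 | 48.3 | 25.6 | 87.1 |
| ZJ2 | -10.5 | 95.7 | 20.7 | 94.6 |
| TE4 | 68.7 | 7.5 | 31.3 | -4.2 |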